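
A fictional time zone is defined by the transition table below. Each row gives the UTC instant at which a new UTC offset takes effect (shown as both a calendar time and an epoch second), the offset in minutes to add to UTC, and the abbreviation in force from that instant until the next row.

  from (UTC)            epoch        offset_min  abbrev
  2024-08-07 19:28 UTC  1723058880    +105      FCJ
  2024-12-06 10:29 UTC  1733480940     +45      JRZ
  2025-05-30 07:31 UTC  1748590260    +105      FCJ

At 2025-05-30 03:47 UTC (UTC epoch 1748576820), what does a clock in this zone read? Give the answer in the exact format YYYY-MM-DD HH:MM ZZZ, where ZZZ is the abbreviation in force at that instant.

Query: 2025-05-30 03:47 UTC
Rule 2/3 (JRZ, +00:45): 2024-12-06 10:29 UTC ≤ query < 2025-05-30 07:31 UTC
3·60 + 47 + 45 = 272 min
272 = 0·1440 + 272; 272 = 4·60 + 32 → 04:32, same day
→ 2025-05-30 04:32 JRZ

2025-05-30 04:32 JRZ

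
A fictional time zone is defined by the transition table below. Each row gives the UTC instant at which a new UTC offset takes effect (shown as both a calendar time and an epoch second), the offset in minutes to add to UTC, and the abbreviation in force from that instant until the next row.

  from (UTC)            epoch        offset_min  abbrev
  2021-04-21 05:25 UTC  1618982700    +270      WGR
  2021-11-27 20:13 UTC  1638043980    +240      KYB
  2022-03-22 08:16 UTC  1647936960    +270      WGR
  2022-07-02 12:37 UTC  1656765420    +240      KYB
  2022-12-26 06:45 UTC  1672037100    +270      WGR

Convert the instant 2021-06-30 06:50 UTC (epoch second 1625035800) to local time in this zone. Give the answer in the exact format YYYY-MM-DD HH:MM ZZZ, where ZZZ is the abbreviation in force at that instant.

Query: 2021-06-30 06:50 UTC
Rule 1/5 (WGR, +04:30): 2021-04-21 05:25 UTC ≤ query < 2021-11-27 20:13 UTC
6·60 + 50 + 270 = 680 min
680 = 0·1440 + 680; 680 = 11·60 + 20 → 11:20, same day
→ 2021-06-30 11:20 WGR

2021-06-30 11:20 WGR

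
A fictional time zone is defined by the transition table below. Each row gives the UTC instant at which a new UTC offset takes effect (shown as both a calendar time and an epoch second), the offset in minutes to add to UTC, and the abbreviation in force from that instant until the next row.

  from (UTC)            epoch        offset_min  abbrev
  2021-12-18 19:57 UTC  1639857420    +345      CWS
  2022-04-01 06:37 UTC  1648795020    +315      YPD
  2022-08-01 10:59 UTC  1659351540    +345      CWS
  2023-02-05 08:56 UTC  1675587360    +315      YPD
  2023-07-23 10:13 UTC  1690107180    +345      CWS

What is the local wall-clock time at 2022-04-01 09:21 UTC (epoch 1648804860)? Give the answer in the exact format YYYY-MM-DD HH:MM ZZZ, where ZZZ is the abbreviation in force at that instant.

2022-04-01 14:36 YPD

Query: 2022-04-01 09:21 UTC
Rule 2/5 (YPD, +05:15): 2022-04-01 06:37 UTC ≤ query < 2022-08-01 10:59 UTC
9·60 + 21 + 315 = 876 min
876 = 0·1440 + 876; 876 = 14·60 + 36 → 14:36, same day
→ 2022-04-01 14:36 YPD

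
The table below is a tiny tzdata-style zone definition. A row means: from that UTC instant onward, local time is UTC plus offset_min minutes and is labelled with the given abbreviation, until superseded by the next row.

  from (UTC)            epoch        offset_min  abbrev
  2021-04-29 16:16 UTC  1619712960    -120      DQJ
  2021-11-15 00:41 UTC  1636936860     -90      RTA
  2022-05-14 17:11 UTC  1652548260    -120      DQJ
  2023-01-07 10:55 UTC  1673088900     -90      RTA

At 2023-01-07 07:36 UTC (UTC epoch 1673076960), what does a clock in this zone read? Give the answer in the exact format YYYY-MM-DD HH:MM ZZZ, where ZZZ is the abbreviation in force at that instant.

2023-01-07 05:36 DQJ

Query: 2023-01-07 07:36 UTC
Rule 3/4 (DQJ, -02:00): 2022-05-14 17:11 UTC ≤ query < 2023-01-07 10:55 UTC
7·60 + 36 - 120 = 336 min
336 = 0·1440 + 336; 336 = 5·60 + 36 → 05:36, same day
→ 2023-01-07 05:36 DQJ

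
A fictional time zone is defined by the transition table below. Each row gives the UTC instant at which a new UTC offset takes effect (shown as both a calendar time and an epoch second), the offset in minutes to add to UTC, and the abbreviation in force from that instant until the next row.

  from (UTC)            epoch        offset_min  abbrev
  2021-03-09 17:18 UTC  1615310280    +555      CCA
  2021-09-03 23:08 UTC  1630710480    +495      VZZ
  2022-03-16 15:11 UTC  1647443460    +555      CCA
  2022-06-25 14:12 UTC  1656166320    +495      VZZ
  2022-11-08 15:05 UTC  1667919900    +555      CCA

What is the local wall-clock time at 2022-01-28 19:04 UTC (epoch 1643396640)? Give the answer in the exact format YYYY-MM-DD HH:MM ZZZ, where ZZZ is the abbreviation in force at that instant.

Query: 2022-01-28 19:04 UTC
Rule 2/5 (VZZ, +08:15): 2021-09-03 23:08 UTC ≤ query < 2022-03-16 15:11 UTC
19·60 + 4 + 495 = 1639 min
1639 = 1·1440 + 199; 199 = 3·60 + 19 → 03:19, 2022-01-28 + 1 day = 2022-01-29
→ 2022-01-29 03:19 VZZ

2022-01-29 03:19 VZZ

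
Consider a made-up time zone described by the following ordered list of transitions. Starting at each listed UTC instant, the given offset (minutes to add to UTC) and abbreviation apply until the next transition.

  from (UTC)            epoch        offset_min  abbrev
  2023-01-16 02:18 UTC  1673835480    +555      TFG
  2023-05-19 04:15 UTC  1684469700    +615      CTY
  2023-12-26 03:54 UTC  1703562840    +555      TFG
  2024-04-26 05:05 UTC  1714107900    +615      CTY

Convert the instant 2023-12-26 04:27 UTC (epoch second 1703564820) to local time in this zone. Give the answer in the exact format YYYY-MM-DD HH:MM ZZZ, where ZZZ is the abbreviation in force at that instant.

2023-12-26 13:42 TFG

Query: 2023-12-26 04:27 UTC
Rule 3/4 (TFG, +09:15): 2023-12-26 03:54 UTC ≤ query < 2024-04-26 05:05 UTC
4·60 + 27 + 555 = 822 min
822 = 0·1440 + 822; 822 = 13·60 + 42 → 13:42, same day
→ 2023-12-26 13:42 TFG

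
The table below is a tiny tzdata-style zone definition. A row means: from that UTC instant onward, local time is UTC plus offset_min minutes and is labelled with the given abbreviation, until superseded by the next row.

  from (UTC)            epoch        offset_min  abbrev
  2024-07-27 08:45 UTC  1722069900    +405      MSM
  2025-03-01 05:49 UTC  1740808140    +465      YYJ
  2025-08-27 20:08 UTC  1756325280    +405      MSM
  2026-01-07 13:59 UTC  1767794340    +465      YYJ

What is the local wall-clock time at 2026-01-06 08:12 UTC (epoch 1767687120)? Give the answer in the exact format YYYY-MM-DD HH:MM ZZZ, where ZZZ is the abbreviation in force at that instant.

2026-01-06 14:57 MSM

Query: 2026-01-06 08:12 UTC
Rule 3/4 (MSM, +06:45): 2025-08-27 20:08 UTC ≤ query < 2026-01-07 13:59 UTC
8·60 + 12 + 405 = 897 min
897 = 0·1440 + 897; 897 = 14·60 + 57 → 14:57, same day
→ 2026-01-06 14:57 MSM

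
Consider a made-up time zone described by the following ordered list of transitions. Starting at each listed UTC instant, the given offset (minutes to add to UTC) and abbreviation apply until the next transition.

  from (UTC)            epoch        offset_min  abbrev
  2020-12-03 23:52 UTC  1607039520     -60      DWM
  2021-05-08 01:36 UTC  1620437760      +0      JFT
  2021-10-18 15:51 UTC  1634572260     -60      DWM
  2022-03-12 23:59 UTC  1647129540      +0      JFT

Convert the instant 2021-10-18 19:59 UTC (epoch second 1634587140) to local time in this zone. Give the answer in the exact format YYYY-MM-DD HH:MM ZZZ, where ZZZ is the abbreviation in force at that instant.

Query: 2021-10-18 19:59 UTC
Rule 3/4 (DWM, -01:00): 2021-10-18 15:51 UTC ≤ query < 2022-03-12 23:59 UTC
19·60 + 59 - 60 = 1139 min
1139 = 0·1440 + 1139; 1139 = 18·60 + 59 → 18:59, same day
→ 2021-10-18 18:59 DWM

2021-10-18 18:59 DWM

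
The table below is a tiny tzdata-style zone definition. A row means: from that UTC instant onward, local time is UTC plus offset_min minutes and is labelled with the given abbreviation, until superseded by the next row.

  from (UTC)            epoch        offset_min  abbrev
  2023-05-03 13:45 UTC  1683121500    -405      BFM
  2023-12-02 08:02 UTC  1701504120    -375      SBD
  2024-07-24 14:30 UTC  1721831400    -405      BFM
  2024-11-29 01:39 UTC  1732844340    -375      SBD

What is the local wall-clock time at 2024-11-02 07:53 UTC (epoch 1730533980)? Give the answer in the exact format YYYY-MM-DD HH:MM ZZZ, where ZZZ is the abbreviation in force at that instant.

2024-11-02 01:08 BFM

Query: 2024-11-02 07:53 UTC
Rule 3/4 (BFM, -06:45): 2024-07-24 14:30 UTC ≤ query < 2024-11-29 01:39 UTC
7·60 + 53 - 405 = 68 min
68 = 0·1440 + 68; 68 = 1·60 + 8 → 01:08, same day
→ 2024-11-02 01:08 BFM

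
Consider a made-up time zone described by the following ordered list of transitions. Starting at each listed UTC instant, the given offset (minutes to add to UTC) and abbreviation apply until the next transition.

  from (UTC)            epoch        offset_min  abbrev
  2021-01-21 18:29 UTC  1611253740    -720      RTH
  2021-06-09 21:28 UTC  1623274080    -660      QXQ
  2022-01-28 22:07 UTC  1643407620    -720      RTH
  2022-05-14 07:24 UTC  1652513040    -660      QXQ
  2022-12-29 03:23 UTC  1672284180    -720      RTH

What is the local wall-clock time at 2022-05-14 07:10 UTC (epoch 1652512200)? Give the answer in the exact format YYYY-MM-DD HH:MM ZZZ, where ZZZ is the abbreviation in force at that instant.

2022-05-13 19:10 RTH

Query: 2022-05-14 07:10 UTC
Rule 3/5 (RTH, -12:00): 2022-01-28 22:07 UTC ≤ query < 2022-05-14 07:24 UTC
7·60 + 10 - 720 = -290 min
-290 = -1·1440 + 1150; 1150 = 19·60 + 10 → 19:10, 2022-05-14 - 1 day = 2022-05-13
→ 2022-05-13 19:10 RTH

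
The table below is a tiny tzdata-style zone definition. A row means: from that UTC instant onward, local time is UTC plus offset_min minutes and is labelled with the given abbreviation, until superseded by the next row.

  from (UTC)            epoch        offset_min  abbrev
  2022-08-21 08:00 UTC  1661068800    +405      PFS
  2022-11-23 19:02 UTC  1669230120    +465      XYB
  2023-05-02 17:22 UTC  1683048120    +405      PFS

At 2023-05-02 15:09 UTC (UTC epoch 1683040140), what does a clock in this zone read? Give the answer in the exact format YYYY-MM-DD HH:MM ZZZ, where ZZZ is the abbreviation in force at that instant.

Query: 2023-05-02 15:09 UTC
Rule 2/3 (XYB, +07:45): 2022-11-23 19:02 UTC ≤ query < 2023-05-02 17:22 UTC
15·60 + 9 + 465 = 1374 min
1374 = 0·1440 + 1374; 1374 = 22·60 + 54 → 22:54, same day
→ 2023-05-02 22:54 XYB

2023-05-02 22:54 XYB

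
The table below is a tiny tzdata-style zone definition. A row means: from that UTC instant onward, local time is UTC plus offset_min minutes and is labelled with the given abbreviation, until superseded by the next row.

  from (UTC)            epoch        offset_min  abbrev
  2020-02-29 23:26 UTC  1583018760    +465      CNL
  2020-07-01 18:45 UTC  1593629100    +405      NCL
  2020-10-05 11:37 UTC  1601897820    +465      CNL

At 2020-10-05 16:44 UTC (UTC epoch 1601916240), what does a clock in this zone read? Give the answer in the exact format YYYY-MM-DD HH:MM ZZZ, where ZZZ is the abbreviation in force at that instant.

Query: 2020-10-05 16:44 UTC
Rule 3/3 (CNL, +07:45): 2020-10-05 11:37 UTC ≤ query < +∞
16·60 + 44 + 465 = 1469 min
1469 = 1·1440 + 29; 29 = 0·60 + 29 → 00:29, 2020-10-05 + 1 day = 2020-10-06
→ 2020-10-06 00:29 CNL

2020-10-06 00:29 CNL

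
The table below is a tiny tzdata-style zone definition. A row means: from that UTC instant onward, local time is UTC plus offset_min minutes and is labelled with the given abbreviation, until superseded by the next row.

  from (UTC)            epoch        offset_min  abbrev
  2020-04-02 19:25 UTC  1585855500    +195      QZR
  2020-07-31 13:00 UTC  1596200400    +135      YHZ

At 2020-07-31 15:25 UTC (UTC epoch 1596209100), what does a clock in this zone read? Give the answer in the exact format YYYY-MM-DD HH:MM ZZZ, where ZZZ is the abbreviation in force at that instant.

2020-07-31 17:40 YHZ

Query: 2020-07-31 15:25 UTC
Rule 2/2 (YHZ, +02:15): 2020-07-31 13:00 UTC ≤ query < +∞
15·60 + 25 + 135 = 1060 min
1060 = 0·1440 + 1060; 1060 = 17·60 + 40 → 17:40, same day
→ 2020-07-31 17:40 YHZ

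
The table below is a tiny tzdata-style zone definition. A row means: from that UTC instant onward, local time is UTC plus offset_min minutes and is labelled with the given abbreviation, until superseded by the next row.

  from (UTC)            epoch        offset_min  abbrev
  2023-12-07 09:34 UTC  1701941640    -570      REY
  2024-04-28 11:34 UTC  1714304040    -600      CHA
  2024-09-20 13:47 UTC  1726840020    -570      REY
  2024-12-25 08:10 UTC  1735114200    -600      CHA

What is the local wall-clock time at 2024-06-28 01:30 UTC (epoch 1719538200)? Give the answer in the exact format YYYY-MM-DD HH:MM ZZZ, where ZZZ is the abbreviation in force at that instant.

2024-06-27 15:30 CHA

Query: 2024-06-28 01:30 UTC
Rule 2/4 (CHA, -10:00): 2024-04-28 11:34 UTC ≤ query < 2024-09-20 13:47 UTC
1·60 + 30 - 600 = -510 min
-510 = -1·1440 + 930; 930 = 15·60 + 30 → 15:30, 2024-06-28 - 1 day = 2024-06-27
→ 2024-06-27 15:30 CHA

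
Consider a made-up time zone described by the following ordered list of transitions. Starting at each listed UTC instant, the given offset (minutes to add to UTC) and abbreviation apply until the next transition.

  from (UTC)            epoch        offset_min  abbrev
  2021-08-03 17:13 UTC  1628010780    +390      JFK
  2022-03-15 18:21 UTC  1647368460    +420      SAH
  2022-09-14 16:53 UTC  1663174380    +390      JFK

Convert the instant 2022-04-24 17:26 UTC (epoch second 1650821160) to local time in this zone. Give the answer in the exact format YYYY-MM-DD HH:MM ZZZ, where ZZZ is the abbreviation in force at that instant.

Query: 2022-04-24 17:26 UTC
Rule 2/3 (SAH, +07:00): 2022-03-15 18:21 UTC ≤ query < 2022-09-14 16:53 UTC
17·60 + 26 + 420 = 1466 min
1466 = 1·1440 + 26; 26 = 0·60 + 26 → 00:26, 2022-04-24 + 1 day = 2022-04-25
→ 2022-04-25 00:26 SAH

2022-04-25 00:26 SAH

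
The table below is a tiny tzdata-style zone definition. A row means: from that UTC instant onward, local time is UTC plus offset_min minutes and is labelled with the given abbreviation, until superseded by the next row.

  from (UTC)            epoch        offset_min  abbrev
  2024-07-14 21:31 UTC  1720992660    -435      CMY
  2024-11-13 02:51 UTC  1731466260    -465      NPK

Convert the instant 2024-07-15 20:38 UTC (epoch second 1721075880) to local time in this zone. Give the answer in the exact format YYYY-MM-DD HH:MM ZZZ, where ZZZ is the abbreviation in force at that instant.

Query: 2024-07-15 20:38 UTC
Rule 1/2 (CMY, -07:15): 2024-07-14 21:31 UTC ≤ query < 2024-11-13 02:51 UTC
20·60 + 38 - 435 = 803 min
803 = 0·1440 + 803; 803 = 13·60 + 23 → 13:23, same day
→ 2024-07-15 13:23 CMY

2024-07-15 13:23 CMY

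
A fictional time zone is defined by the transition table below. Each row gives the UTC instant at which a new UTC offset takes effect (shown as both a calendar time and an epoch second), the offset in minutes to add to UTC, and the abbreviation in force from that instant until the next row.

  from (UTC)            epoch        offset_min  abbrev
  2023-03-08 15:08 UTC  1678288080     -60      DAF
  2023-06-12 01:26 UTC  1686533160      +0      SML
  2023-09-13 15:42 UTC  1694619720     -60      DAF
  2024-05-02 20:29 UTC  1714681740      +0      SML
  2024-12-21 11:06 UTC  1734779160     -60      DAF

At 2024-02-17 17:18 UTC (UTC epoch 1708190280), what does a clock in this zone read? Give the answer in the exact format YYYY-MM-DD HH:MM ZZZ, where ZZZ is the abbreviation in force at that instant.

Query: 2024-02-17 17:18 UTC
Rule 3/5 (DAF, -01:00): 2023-09-13 15:42 UTC ≤ query < 2024-05-02 20:29 UTC
17·60 + 18 - 60 = 978 min
978 = 0·1440 + 978; 978 = 16·60 + 18 → 16:18, same day
→ 2024-02-17 16:18 DAF

2024-02-17 16:18 DAF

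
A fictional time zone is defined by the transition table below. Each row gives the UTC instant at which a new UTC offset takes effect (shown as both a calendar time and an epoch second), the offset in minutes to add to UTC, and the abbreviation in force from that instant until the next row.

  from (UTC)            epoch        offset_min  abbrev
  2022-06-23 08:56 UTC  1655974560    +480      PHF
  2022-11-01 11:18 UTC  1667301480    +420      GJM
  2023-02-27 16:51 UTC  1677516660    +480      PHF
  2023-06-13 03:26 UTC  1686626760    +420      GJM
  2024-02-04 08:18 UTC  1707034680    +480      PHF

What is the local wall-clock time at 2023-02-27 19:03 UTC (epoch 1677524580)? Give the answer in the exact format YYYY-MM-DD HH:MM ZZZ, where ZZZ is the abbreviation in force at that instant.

Query: 2023-02-27 19:03 UTC
Rule 3/5 (PHF, +08:00): 2023-02-27 16:51 UTC ≤ query < 2023-06-13 03:26 UTC
19·60 + 3 + 480 = 1623 min
1623 = 1·1440 + 183; 183 = 3·60 + 3 → 03:03, 2023-02-27 + 1 day = 2023-02-28
→ 2023-02-28 03:03 PHF

2023-02-28 03:03 PHF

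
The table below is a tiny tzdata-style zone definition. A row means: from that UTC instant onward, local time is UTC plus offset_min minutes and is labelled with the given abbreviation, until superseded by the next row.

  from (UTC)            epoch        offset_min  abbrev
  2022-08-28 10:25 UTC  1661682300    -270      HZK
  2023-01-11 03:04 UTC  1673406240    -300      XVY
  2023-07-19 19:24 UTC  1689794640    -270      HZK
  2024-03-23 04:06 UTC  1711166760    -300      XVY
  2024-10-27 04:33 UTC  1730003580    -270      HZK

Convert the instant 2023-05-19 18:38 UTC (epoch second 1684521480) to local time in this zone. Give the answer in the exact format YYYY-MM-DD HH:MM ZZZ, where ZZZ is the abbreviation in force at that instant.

Query: 2023-05-19 18:38 UTC
Rule 2/5 (XVY, -05:00): 2023-01-11 03:04 UTC ≤ query < 2023-07-19 19:24 UTC
18·60 + 38 - 300 = 818 min
818 = 0·1440 + 818; 818 = 13·60 + 38 → 13:38, same day
→ 2023-05-19 13:38 XVY

2023-05-19 13:38 XVY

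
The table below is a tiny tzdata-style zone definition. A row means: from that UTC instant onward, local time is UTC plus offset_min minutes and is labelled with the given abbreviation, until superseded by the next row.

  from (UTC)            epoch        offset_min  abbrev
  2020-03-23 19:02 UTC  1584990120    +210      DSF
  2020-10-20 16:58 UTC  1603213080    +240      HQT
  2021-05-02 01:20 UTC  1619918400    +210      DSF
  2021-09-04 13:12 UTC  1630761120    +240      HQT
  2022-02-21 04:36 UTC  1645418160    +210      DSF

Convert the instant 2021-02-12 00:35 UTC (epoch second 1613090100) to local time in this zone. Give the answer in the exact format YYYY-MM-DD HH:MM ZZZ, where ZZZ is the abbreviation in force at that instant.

2021-02-12 04:35 HQT

Query: 2021-02-12 00:35 UTC
Rule 2/5 (HQT, +04:00): 2020-10-20 16:58 UTC ≤ query < 2021-05-02 01:20 UTC
0·60 + 35 + 240 = 275 min
275 = 0·1440 + 275; 275 = 4·60 + 35 → 04:35, same day
→ 2021-02-12 04:35 HQT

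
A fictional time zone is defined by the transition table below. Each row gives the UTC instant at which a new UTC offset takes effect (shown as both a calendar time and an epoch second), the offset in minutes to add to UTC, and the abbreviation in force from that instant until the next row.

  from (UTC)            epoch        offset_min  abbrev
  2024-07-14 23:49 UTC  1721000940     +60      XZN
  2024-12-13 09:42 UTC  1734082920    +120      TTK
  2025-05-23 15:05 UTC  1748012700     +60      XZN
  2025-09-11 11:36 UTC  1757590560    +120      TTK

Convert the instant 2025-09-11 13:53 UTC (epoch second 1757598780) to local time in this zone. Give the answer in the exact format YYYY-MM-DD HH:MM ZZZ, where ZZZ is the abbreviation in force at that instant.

2025-09-11 15:53 TTK

Query: 2025-09-11 13:53 UTC
Rule 4/4 (TTK, +02:00): 2025-09-11 11:36 UTC ≤ query < +∞
13·60 + 53 + 120 = 953 min
953 = 0·1440 + 953; 953 = 15·60 + 53 → 15:53, same day
→ 2025-09-11 15:53 TTK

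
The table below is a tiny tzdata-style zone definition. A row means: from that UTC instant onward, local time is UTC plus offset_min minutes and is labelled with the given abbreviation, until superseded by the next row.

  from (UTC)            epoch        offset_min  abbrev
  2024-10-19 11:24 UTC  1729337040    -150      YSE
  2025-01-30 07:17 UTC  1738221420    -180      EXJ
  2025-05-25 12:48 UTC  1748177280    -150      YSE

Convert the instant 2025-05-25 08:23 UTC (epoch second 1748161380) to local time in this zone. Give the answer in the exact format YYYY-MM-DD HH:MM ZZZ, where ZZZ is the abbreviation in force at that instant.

Query: 2025-05-25 08:23 UTC
Rule 2/3 (EXJ, -03:00): 2025-01-30 07:17 UTC ≤ query < 2025-05-25 12:48 UTC
8·60 + 23 - 180 = 323 min
323 = 0·1440 + 323; 323 = 5·60 + 23 → 05:23, same day
→ 2025-05-25 05:23 EXJ

2025-05-25 05:23 EXJ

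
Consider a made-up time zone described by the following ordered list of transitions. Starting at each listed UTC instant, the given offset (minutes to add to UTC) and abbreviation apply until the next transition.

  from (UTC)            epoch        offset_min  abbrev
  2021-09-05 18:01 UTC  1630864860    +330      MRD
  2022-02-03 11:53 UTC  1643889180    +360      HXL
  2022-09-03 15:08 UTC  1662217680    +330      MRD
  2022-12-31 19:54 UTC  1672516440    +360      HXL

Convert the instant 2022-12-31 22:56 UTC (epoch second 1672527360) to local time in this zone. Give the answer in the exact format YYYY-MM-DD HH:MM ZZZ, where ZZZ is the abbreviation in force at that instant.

2023-01-01 04:56 HXL

Query: 2022-12-31 22:56 UTC
Rule 4/4 (HXL, +06:00): 2022-12-31 19:54 UTC ≤ query < +∞
22·60 + 56 + 360 = 1736 min
1736 = 1·1440 + 296; 296 = 4·60 + 56 → 04:56, 2022-12-31 + 1 day = 2023-01-01
→ 2023-01-01 04:56 HXL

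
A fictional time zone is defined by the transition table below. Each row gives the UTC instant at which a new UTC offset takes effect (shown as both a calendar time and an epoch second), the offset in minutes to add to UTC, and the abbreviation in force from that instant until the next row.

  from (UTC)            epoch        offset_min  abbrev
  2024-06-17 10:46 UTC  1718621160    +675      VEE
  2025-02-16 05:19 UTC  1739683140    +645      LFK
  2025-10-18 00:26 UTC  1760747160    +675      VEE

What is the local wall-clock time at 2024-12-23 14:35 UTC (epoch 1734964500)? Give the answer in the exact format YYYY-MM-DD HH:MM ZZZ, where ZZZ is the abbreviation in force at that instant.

Query: 2024-12-23 14:35 UTC
Rule 1/3 (VEE, +11:15): 2024-06-17 10:46 UTC ≤ query < 2025-02-16 05:19 UTC
14·60 + 35 + 675 = 1550 min
1550 = 1·1440 + 110; 110 = 1·60 + 50 → 01:50, 2024-12-23 + 1 day = 2024-12-24
→ 2024-12-24 01:50 VEE

2024-12-24 01:50 VEE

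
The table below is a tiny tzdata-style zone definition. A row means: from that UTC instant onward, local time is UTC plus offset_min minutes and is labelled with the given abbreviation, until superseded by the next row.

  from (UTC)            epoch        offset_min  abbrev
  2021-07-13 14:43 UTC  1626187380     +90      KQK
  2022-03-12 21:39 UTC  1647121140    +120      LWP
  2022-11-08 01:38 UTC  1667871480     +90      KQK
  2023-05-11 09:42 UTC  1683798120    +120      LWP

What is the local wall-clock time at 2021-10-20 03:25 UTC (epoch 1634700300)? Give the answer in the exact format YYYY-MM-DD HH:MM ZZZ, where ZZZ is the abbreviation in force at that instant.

Query: 2021-10-20 03:25 UTC
Rule 1/4 (KQK, +01:30): 2021-07-13 14:43 UTC ≤ query < 2022-03-12 21:39 UTC
3·60 + 25 + 90 = 295 min
295 = 0·1440 + 295; 295 = 4·60 + 55 → 04:55, same day
→ 2021-10-20 04:55 KQK

2021-10-20 04:55 KQK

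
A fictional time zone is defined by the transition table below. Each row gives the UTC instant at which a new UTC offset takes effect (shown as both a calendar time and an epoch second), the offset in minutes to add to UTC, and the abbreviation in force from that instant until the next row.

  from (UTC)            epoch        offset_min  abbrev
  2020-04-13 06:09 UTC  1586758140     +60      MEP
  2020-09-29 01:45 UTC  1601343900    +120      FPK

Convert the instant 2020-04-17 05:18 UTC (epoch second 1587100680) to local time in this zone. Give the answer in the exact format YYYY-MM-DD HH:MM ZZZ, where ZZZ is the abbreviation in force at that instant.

2020-04-17 06:18 MEP

Query: 2020-04-17 05:18 UTC
Rule 1/2 (MEP, +01:00): 2020-04-13 06:09 UTC ≤ query < 2020-09-29 01:45 UTC
5·60 + 18 + 60 = 378 min
378 = 0·1440 + 378; 378 = 6·60 + 18 → 06:18, same day
→ 2020-04-17 06:18 MEP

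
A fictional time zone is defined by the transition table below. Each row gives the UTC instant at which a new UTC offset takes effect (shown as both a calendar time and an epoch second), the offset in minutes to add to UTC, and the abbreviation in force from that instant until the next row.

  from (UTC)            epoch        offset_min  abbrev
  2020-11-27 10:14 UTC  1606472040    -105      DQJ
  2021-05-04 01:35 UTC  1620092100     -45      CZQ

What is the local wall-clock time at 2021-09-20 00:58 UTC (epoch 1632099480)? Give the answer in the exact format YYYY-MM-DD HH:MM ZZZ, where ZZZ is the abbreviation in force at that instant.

2021-09-20 00:13 CZQ

Query: 2021-09-20 00:58 UTC
Rule 2/2 (CZQ, -00:45): 2021-05-04 01:35 UTC ≤ query < +∞
0·60 + 58 - 45 = 13 min
13 = 0·1440 + 13; 13 = 0·60 + 13 → 00:13, same day
→ 2021-09-20 00:13 CZQ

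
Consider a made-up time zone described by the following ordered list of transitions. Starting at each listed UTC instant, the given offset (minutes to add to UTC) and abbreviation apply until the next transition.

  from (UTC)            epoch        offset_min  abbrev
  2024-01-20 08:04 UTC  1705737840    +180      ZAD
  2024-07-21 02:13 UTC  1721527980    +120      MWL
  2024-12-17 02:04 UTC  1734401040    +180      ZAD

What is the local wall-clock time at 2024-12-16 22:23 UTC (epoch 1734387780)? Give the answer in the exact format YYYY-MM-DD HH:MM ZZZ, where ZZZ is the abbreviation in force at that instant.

2024-12-17 00:23 MWL

Query: 2024-12-16 22:23 UTC
Rule 2/3 (MWL, +02:00): 2024-07-21 02:13 UTC ≤ query < 2024-12-17 02:04 UTC
22·60 + 23 + 120 = 1463 min
1463 = 1·1440 + 23; 23 = 0·60 + 23 → 00:23, 2024-12-16 + 1 day = 2024-12-17
→ 2024-12-17 00:23 MWL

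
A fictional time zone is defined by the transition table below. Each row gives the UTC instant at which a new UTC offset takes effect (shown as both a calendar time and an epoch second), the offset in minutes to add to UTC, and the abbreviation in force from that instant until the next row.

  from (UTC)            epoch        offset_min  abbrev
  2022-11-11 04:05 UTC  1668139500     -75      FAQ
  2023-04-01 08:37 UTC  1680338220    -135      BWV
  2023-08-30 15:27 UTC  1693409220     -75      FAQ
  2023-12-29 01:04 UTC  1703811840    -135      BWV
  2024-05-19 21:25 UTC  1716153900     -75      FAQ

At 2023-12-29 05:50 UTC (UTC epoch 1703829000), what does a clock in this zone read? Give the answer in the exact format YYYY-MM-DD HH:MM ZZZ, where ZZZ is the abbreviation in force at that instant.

Query: 2023-12-29 05:50 UTC
Rule 4/5 (BWV, -02:15): 2023-12-29 01:04 UTC ≤ query < 2024-05-19 21:25 UTC
5·60 + 50 - 135 = 215 min
215 = 0·1440 + 215; 215 = 3·60 + 35 → 03:35, same day
→ 2023-12-29 03:35 BWV

2023-12-29 03:35 BWV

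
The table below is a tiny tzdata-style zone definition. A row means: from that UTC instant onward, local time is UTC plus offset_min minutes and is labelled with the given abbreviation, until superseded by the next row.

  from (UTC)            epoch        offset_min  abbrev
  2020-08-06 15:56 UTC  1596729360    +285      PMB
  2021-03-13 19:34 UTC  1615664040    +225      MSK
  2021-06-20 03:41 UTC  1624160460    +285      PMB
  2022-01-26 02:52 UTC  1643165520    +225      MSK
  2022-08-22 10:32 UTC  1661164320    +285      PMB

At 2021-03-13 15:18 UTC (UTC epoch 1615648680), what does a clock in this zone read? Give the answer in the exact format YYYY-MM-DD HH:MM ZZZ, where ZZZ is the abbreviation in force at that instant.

2021-03-13 20:03 PMB

Query: 2021-03-13 15:18 UTC
Rule 1/5 (PMB, +04:45): 2020-08-06 15:56 UTC ≤ query < 2021-03-13 19:34 UTC
15·60 + 18 + 285 = 1203 min
1203 = 0·1440 + 1203; 1203 = 20·60 + 3 → 20:03, same day
→ 2021-03-13 20:03 PMB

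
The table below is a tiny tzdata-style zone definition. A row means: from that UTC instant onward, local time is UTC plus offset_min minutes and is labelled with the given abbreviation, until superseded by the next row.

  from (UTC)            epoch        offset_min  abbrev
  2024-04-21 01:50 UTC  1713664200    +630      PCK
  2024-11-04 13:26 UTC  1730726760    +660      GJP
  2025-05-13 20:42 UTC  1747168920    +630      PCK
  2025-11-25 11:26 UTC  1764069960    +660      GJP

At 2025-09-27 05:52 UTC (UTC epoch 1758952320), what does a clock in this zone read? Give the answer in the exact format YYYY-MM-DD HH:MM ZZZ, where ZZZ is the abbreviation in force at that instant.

2025-09-27 16:22 PCK

Query: 2025-09-27 05:52 UTC
Rule 3/4 (PCK, +10:30): 2025-05-13 20:42 UTC ≤ query < 2025-11-25 11:26 UTC
5·60 + 52 + 630 = 982 min
982 = 0·1440 + 982; 982 = 16·60 + 22 → 16:22, same day
→ 2025-09-27 16:22 PCK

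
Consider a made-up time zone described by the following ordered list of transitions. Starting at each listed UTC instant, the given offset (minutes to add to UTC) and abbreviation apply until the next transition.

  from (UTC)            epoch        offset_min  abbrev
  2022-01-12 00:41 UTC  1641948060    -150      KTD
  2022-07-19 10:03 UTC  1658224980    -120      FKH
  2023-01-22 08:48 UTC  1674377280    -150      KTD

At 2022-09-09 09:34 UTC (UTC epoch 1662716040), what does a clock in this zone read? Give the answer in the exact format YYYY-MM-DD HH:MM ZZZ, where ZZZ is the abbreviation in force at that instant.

2022-09-09 07:34 FKH

Query: 2022-09-09 09:34 UTC
Rule 2/3 (FKH, -02:00): 2022-07-19 10:03 UTC ≤ query < 2023-01-22 08:48 UTC
9·60 + 34 - 120 = 454 min
454 = 0·1440 + 454; 454 = 7·60 + 34 → 07:34, same day
→ 2022-09-09 07:34 FKH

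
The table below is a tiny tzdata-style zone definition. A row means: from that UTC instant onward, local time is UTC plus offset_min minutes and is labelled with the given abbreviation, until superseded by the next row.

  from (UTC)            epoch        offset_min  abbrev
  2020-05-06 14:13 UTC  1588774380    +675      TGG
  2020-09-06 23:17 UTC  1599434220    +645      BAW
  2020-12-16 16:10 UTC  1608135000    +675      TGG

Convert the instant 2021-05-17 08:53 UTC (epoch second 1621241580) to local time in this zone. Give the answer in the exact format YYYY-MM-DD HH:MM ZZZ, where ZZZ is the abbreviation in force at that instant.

2021-05-17 20:08 TGG

Query: 2021-05-17 08:53 UTC
Rule 3/3 (TGG, +11:15): 2020-12-16 16:10 UTC ≤ query < +∞
8·60 + 53 + 675 = 1208 min
1208 = 0·1440 + 1208; 1208 = 20·60 + 8 → 20:08, same day
→ 2021-05-17 20:08 TGG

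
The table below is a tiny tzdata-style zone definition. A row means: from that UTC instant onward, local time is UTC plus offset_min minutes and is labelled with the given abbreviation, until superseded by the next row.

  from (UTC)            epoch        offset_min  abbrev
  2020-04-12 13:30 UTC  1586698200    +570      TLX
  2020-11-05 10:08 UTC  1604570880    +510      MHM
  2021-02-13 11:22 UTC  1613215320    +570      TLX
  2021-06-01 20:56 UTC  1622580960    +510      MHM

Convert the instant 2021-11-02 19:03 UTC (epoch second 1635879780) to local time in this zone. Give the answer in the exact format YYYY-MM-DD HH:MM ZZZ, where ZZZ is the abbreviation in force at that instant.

2021-11-03 03:33 MHM

Query: 2021-11-02 19:03 UTC
Rule 4/4 (MHM, +08:30): 2021-06-01 20:56 UTC ≤ query < +∞
19·60 + 3 + 510 = 1653 min
1653 = 1·1440 + 213; 213 = 3·60 + 33 → 03:33, 2021-11-02 + 1 day = 2021-11-03
→ 2021-11-03 03:33 MHM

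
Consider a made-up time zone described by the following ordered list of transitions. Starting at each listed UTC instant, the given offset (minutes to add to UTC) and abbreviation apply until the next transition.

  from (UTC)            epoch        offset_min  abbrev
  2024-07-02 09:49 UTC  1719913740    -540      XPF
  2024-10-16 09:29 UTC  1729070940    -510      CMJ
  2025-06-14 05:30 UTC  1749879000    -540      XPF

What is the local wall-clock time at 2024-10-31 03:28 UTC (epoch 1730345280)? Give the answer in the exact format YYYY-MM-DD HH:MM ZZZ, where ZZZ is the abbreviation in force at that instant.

Query: 2024-10-31 03:28 UTC
Rule 2/3 (CMJ, -08:30): 2024-10-16 09:29 UTC ≤ query < 2025-06-14 05:30 UTC
3·60 + 28 - 510 = -302 min
-302 = -1·1440 + 1138; 1138 = 18·60 + 58 → 18:58, 2024-10-31 - 1 day = 2024-10-30
→ 2024-10-30 18:58 CMJ

2024-10-30 18:58 CMJ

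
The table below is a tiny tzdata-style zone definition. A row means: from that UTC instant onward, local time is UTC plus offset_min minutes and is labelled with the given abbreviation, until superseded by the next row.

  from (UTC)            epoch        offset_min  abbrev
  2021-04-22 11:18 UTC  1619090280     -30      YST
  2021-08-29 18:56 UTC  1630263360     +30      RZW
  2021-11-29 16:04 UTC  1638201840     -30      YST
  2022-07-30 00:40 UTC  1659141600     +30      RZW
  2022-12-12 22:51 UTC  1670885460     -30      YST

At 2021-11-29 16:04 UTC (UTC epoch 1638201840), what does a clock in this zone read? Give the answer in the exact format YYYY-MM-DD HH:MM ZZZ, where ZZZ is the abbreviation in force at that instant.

Query: 2021-11-29 16:04 UTC
Rule 3/5 (YST, -00:30): 2021-11-29 16:04 UTC ≤ query < 2022-07-30 00:40 UTC
16·60 + 4 - 30 = 934 min
934 = 0·1440 + 934; 934 = 15·60 + 34 → 15:34, same day
→ 2021-11-29 15:34 YST

2021-11-29 15:34 YST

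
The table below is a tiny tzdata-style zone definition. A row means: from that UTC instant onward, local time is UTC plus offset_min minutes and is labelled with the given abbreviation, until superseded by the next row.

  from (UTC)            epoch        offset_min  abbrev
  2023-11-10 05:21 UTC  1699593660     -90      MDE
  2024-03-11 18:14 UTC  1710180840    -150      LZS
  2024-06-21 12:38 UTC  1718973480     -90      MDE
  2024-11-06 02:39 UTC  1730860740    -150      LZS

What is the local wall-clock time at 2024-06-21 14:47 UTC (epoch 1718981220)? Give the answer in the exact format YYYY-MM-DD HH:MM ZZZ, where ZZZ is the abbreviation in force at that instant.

Query: 2024-06-21 14:47 UTC
Rule 3/4 (MDE, -01:30): 2024-06-21 12:38 UTC ≤ query < 2024-11-06 02:39 UTC
14·60 + 47 - 90 = 797 min
797 = 0·1440 + 797; 797 = 13·60 + 17 → 13:17, same day
→ 2024-06-21 13:17 MDE

2024-06-21 13:17 MDE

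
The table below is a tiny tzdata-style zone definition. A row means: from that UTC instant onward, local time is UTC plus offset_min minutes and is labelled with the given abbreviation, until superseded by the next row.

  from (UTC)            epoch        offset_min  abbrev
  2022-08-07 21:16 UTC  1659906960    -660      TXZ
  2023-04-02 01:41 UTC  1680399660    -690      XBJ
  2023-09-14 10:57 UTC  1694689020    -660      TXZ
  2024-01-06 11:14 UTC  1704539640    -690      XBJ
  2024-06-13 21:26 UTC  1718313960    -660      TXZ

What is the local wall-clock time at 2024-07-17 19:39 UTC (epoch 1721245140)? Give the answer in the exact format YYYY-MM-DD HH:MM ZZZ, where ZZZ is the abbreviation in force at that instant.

Query: 2024-07-17 19:39 UTC
Rule 5/5 (TXZ, -11:00): 2024-06-13 21:26 UTC ≤ query < +∞
19·60 + 39 - 660 = 519 min
519 = 0·1440 + 519; 519 = 8·60 + 39 → 08:39, same day
→ 2024-07-17 08:39 TXZ

2024-07-17 08:39 TXZ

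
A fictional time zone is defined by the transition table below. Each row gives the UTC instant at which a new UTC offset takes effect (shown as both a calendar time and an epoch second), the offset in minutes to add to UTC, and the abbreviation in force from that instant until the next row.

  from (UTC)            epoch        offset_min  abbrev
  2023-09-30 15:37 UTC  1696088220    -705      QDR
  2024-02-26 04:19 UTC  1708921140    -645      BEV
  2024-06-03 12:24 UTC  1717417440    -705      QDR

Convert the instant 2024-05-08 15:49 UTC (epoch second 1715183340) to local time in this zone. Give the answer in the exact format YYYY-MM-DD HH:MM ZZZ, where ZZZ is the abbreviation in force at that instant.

Query: 2024-05-08 15:49 UTC
Rule 2/3 (BEV, -10:45): 2024-02-26 04:19 UTC ≤ query < 2024-06-03 12:24 UTC
15·60 + 49 - 645 = 304 min
304 = 0·1440 + 304; 304 = 5·60 + 4 → 05:04, same day
→ 2024-05-08 05:04 BEV

2024-05-08 05:04 BEV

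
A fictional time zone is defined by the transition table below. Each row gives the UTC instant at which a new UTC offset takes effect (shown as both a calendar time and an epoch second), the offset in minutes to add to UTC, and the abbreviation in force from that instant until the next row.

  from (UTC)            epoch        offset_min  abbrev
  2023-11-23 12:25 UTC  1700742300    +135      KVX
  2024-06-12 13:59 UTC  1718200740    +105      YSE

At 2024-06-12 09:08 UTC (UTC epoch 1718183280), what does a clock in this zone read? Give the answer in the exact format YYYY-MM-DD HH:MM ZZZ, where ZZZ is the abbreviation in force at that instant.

2024-06-12 11:23 KVX

Query: 2024-06-12 09:08 UTC
Rule 1/2 (KVX, +02:15): 2023-11-23 12:25 UTC ≤ query < 2024-06-12 13:59 UTC
9·60 + 8 + 135 = 683 min
683 = 0·1440 + 683; 683 = 11·60 + 23 → 11:23, same day
→ 2024-06-12 11:23 KVX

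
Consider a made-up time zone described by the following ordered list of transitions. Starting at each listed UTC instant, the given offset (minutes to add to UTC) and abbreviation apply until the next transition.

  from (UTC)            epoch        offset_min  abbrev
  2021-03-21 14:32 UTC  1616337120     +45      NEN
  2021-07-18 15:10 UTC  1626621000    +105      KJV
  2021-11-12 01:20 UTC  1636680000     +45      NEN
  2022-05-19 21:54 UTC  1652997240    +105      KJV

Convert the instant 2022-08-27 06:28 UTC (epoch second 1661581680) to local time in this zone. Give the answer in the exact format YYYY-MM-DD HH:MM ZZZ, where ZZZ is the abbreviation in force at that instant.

Query: 2022-08-27 06:28 UTC
Rule 4/4 (KJV, +01:45): 2022-05-19 21:54 UTC ≤ query < +∞
6·60 + 28 + 105 = 493 min
493 = 0·1440 + 493; 493 = 8·60 + 13 → 08:13, same day
→ 2022-08-27 08:13 KJV

2022-08-27 08:13 KJV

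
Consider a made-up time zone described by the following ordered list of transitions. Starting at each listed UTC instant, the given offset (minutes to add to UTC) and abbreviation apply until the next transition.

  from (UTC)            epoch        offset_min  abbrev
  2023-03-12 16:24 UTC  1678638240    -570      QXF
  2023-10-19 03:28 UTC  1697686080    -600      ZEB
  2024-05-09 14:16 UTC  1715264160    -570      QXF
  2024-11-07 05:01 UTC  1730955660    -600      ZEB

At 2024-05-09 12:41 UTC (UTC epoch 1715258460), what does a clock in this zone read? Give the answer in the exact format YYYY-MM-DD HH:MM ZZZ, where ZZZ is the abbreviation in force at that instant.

Query: 2024-05-09 12:41 UTC
Rule 2/4 (ZEB, -10:00): 2023-10-19 03:28 UTC ≤ query < 2024-05-09 14:16 UTC
12·60 + 41 - 600 = 161 min
161 = 0·1440 + 161; 161 = 2·60 + 41 → 02:41, same day
→ 2024-05-09 02:41 ZEB

2024-05-09 02:41 ZEB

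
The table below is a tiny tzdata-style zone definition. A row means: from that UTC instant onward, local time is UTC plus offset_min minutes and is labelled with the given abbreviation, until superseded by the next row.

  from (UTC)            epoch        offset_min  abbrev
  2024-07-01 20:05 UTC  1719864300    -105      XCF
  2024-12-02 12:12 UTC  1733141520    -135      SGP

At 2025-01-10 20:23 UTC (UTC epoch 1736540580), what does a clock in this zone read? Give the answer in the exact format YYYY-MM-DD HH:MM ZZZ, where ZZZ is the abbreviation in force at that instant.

2025-01-10 18:08 SGP

Query: 2025-01-10 20:23 UTC
Rule 2/2 (SGP, -02:15): 2024-12-02 12:12 UTC ≤ query < +∞
20·60 + 23 - 135 = 1088 min
1088 = 0·1440 + 1088; 1088 = 18·60 + 8 → 18:08, same day
→ 2025-01-10 18:08 SGP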